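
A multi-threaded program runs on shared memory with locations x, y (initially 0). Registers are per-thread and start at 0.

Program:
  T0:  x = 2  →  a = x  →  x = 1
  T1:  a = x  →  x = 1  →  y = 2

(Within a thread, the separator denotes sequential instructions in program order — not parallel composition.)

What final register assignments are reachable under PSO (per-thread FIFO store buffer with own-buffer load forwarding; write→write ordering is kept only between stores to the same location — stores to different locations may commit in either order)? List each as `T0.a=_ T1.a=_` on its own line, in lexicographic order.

outcome vector order: (T0.a,T1.a)
|PSO outcomes| = 5

T0.a=1 T1.a=0
T0.a=1 T1.a=2
T0.a=2 T1.a=0
T0.a=2 T1.a=1
T0.a=2 T1.a=2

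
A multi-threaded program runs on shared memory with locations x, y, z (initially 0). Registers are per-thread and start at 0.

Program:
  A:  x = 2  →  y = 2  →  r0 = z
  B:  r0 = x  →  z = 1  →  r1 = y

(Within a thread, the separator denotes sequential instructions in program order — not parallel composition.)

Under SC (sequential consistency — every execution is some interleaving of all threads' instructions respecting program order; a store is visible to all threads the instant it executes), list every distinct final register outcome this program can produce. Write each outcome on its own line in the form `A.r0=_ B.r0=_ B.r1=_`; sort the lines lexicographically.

outcome vector order: (A.r0,B.r0,B.r1)
|SC outcomes| = 6

A.r0=0 B.r0=0 B.r1=2
A.r0=0 B.r0=2 B.r1=2
A.r0=1 B.r0=0 B.r1=0
A.r0=1 B.r0=0 B.r1=2
A.r0=1 B.r0=2 B.r1=0
A.r0=1 B.r0=2 B.r1=2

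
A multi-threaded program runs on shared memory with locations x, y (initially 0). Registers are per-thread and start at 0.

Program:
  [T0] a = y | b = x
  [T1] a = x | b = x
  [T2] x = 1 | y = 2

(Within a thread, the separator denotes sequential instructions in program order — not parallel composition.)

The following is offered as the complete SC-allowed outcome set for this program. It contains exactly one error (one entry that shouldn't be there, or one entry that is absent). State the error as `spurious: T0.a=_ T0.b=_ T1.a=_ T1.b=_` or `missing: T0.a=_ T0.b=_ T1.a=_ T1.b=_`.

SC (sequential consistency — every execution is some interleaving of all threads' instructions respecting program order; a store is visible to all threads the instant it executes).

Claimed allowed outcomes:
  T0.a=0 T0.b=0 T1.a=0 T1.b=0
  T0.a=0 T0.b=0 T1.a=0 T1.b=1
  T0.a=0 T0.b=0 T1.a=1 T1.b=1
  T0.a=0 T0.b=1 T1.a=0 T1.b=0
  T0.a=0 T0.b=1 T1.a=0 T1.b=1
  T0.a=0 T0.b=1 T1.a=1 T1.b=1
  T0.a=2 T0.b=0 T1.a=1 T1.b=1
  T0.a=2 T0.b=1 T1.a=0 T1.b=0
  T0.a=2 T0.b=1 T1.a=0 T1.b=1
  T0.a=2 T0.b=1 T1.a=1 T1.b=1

spurious: T0.a=2 T0.b=0 T1.a=1 T1.b=1

outcome vector order: (T0.a,T0.b,T1.a,T1.b)
under SC → 0000 0001 0011 0100 0101 0111 2100 2101 2111
claimed∖SC = {2011}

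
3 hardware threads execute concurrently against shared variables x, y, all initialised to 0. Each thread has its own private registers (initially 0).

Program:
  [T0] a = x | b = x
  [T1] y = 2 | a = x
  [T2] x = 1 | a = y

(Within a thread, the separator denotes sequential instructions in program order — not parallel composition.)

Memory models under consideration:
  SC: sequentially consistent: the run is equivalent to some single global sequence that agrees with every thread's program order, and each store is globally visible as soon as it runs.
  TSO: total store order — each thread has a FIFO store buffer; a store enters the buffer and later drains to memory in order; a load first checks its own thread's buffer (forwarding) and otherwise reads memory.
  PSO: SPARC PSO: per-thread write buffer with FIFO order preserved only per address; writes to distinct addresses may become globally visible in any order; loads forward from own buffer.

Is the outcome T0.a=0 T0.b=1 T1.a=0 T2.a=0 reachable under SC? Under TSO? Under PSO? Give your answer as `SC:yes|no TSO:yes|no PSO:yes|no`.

outcome vector order: (T0.a,T0.b,T1.a,T2.a)
under SC → 0002; 0010; 0012; 0102; 0110; 0112; 1102; 1110; 1112
under TSO → 0000; 0002; 0010; 0012; 0100; 0102; 0110; 0112; 1100; 1102; 1110; 1112
under PSO → 0000; 0002; 0010; 0012; 0100; 0102; 0110; 0112; 1100; 1102; 1110; 1112
target 0100 ∈ {TSO,PSO}

SC:no TSO:yes PSO:yes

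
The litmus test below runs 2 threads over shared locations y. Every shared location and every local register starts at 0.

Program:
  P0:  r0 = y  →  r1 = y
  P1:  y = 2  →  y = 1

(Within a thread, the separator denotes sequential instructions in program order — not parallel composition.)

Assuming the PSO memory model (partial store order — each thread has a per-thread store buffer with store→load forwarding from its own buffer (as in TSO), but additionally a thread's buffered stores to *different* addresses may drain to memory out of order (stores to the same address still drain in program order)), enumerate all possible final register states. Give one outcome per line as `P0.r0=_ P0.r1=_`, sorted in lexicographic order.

outcome vector order: (P0.r0,P0.r1)
|PSO outcomes| = 6

P0.r0=0 P0.r1=0
P0.r0=0 P0.r1=1
P0.r0=0 P0.r1=2
P0.r0=1 P0.r1=1
P0.r0=2 P0.r1=1
P0.r0=2 P0.r1=2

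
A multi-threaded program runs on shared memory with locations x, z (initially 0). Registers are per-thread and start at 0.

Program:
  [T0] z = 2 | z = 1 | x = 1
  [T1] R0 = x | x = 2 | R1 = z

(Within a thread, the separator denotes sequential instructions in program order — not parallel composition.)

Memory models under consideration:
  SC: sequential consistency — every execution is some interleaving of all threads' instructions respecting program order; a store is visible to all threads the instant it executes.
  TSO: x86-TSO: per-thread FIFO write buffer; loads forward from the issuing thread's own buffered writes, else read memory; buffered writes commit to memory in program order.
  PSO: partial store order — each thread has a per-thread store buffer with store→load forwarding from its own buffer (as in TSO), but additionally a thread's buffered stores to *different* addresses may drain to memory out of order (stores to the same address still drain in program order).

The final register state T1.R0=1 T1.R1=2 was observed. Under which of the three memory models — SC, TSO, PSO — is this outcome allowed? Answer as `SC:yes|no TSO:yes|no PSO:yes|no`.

SC:no TSO:no PSO:yes

outcome vector order: (T1.R0,T1.R1)
under SC → <0 0>, <0 1>, <0 2>, <1 1>
under TSO → <0 0>, <0 1>, <0 2>, <1 1>
under PSO → <0 0>, <0 1>, <0 2>, <1 0>, <1 1>, <1 2>
target <1 2> ∈ {PSO}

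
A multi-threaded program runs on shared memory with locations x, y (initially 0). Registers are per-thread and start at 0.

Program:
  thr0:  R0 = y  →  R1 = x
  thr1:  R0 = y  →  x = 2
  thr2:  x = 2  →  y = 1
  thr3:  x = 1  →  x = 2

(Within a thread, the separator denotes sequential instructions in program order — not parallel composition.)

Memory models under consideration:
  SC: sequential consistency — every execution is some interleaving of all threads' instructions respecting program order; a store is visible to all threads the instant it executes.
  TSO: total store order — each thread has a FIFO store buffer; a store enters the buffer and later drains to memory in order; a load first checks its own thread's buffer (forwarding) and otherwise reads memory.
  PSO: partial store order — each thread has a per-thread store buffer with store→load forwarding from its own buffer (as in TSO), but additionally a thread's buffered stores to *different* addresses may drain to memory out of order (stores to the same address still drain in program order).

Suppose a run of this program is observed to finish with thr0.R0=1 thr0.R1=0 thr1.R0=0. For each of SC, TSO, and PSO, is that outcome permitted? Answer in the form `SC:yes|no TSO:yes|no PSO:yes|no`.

SC:no TSO:no PSO:yes

outcome vector order: (thr0.R0,thr0.R1,thr1.R0)
SC (10): 0/0/0, 0/0/1, 0/1/0, 0/1/1, 0/2/0, 0/2/1, 1/1/0, 1/1/1, 1/2/0, 1/2/1
TSO (10): 0/0/0, 0/0/1, 0/1/0, 0/1/1, 0/2/0, 0/2/1, 1/1/0, 1/1/1, 1/2/0, 1/2/1
PSO (12): 0/0/0, 0/0/1, 0/1/0, 0/1/1, 0/2/0, 0/2/1, 1/0/0, 1/0/1, 1/1/0, 1/1/1, 1/2/0, 1/2/1
target 1/0/0 ∈ {PSO}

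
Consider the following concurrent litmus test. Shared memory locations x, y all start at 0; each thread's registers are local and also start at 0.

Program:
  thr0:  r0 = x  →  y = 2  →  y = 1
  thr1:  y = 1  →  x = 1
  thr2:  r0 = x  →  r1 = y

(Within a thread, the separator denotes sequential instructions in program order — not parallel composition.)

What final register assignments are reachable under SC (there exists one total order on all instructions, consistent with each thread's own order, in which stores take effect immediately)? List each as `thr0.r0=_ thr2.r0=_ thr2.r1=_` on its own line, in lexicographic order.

thr0.r0=0 thr2.r0=0 thr2.r1=0
thr0.r0=0 thr2.r0=0 thr2.r1=1
thr0.r0=0 thr2.r0=0 thr2.r1=2
thr0.r0=0 thr2.r0=1 thr2.r1=1
thr0.r0=0 thr2.r0=1 thr2.r1=2
thr0.r0=1 thr2.r0=0 thr2.r1=0
thr0.r0=1 thr2.r0=0 thr2.r1=1
thr0.r0=1 thr2.r0=0 thr2.r1=2
thr0.r0=1 thr2.r0=1 thr2.r1=1
thr0.r0=1 thr2.r0=1 thr2.r1=2

outcome vector order: (thr0.r0,thr2.r0,thr2.r1)
|SC outcomes| = 10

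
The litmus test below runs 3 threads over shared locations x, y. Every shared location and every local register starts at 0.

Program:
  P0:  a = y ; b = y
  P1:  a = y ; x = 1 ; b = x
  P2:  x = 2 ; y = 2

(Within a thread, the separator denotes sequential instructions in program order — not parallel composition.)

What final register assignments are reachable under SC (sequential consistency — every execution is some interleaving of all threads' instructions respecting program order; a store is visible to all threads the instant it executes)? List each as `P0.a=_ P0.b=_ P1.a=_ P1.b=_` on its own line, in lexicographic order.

outcome vector order: (P0.a,P0.b,P1.a,P1.b)
|SC outcomes| = 9

P0.a=0 P0.b=0 P1.a=0 P1.b=1
P0.a=0 P0.b=0 P1.a=0 P1.b=2
P0.a=0 P0.b=0 P1.a=2 P1.b=1
P0.a=0 P0.b=2 P1.a=0 P1.b=1
P0.a=0 P0.b=2 P1.a=0 P1.b=2
P0.a=0 P0.b=2 P1.a=2 P1.b=1
P0.a=2 P0.b=2 P1.a=0 P1.b=1
P0.a=2 P0.b=2 P1.a=0 P1.b=2
P0.a=2 P0.b=2 P1.a=2 P1.b=1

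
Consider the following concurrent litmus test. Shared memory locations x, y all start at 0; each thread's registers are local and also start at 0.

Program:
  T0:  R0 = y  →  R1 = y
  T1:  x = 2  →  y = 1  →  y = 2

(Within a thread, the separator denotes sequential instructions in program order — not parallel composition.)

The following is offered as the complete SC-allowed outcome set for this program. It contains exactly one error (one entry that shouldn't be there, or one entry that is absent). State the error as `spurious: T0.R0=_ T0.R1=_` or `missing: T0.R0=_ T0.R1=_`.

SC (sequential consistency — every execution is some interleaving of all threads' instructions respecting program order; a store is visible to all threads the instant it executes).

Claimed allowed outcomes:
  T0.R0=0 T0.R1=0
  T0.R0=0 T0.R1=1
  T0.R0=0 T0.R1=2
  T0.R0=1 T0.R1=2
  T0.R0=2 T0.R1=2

outcome vector order: (T0.R0,T0.R1)
[SC] allowed = {0/0, 0/1, 0/2, 1/1, 1/2, 2/2}
SC∖claimed = {1/1}

missing: T0.R0=1 T0.R1=1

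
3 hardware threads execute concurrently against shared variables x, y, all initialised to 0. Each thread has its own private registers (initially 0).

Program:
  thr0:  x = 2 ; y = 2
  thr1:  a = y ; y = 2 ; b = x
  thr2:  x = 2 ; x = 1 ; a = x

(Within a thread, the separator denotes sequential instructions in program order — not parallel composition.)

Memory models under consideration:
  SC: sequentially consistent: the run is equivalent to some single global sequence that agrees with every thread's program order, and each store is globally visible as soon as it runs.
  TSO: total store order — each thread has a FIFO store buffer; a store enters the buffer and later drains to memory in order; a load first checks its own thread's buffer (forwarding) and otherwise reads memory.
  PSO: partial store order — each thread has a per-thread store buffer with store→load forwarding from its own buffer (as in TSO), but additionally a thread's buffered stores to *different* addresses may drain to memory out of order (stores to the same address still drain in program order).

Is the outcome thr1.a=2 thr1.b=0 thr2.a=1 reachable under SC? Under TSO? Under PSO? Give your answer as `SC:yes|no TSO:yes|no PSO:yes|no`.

outcome vector order: (thr1.a,thr1.b,thr2.a)
SC: 9 outcomes — {(0,0,1) (0,0,2) (0,1,1) (0,1,2) (0,2,1) (0,2,2) (2,1,1) (2,2,1) (2,2,2)}
TSO: 9 outcomes — {(0,0,1) (0,0,2) (0,1,1) (0,1,2) (0,2,1) (0,2,2) (2,1,1) (2,2,1) (2,2,2)}
PSO: 12 outcomes — {(0,0,1) (0,0,2) (0,1,1) (0,1,2) (0,2,1) (0,2,2) (2,0,1) (2,0,2) (2,1,1) (2,1,2) (2,2,1) (2,2,2)}
target (2,0,1) ∈ {PSO}

SC:no TSO:no PSO:yes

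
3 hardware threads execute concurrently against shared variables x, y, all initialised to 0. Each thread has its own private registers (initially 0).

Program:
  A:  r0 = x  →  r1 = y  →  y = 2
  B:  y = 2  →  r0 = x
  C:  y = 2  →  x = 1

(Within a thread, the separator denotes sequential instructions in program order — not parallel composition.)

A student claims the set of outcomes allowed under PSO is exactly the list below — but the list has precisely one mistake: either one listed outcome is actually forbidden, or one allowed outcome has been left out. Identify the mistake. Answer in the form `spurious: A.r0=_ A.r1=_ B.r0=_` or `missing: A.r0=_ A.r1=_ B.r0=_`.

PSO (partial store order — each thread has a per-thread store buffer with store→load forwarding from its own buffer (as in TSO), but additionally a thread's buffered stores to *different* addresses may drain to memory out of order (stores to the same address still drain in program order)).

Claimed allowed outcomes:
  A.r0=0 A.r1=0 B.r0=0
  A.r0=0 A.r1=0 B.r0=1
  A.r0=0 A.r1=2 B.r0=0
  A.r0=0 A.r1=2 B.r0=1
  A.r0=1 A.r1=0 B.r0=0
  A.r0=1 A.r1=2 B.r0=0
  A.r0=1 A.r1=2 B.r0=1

outcome vector order: (A.r0,A.r1,B.r0)
PSO: 8 outcomes — {(0,0,0); (0,0,1); (0,2,0); (0,2,1); (1,0,0); (1,0,1); (1,2,0); (1,2,1)}
PSO∖claimed = {(1,0,1)}

missing: A.r0=1 A.r1=0 B.r0=1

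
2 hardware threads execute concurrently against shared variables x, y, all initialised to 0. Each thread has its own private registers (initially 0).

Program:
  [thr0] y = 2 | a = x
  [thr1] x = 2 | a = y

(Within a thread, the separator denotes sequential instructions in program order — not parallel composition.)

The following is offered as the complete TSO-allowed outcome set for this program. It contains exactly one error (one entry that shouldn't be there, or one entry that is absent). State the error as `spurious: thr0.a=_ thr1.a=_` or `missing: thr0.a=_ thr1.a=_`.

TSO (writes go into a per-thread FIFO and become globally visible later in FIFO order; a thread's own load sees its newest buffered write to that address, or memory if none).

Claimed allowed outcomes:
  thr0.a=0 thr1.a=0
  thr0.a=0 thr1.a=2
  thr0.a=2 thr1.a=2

outcome vector order: (thr0.a,thr1.a)
TSO: 4 outcomes — {00, 02, 20, 22}
TSO∖claimed = {20}

missing: thr0.a=2 thr1.a=0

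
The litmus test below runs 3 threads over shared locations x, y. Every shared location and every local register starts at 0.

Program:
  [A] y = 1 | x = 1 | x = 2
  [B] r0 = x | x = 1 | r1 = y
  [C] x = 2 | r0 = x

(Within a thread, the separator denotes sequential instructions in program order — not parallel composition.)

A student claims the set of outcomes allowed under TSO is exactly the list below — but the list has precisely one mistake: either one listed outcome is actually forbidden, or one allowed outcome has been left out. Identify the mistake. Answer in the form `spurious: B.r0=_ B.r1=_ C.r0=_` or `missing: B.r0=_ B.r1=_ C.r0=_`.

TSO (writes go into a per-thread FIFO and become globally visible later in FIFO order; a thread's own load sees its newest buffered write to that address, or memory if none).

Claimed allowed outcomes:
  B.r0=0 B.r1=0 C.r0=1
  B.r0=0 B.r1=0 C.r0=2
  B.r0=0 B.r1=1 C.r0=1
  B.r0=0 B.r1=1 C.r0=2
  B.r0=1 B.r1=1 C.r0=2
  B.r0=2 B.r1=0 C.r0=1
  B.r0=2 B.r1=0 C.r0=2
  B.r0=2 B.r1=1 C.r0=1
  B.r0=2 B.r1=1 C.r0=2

outcome vector order: (B.r0,B.r1,C.r0)
[TSO] allowed = {<0 0 1>, <0 0 2>, <0 1 1>, <0 1 2>, <1 1 1>, <1 1 2>, <2 0 1>, <2 0 2>, <2 1 1>, <2 1 2>}
TSO∖claimed = {<1 1 1>}

missing: B.r0=1 B.r1=1 C.r0=1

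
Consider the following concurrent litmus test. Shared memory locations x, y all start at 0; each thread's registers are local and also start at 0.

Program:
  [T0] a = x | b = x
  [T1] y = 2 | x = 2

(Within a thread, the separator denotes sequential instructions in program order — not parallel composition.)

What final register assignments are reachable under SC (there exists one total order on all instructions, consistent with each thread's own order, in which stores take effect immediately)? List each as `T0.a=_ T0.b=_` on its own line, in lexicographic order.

T0.a=0 T0.b=0
T0.a=0 T0.b=2
T0.a=2 T0.b=2

outcome vector order: (T0.a,T0.b)
|SC outcomes| = 3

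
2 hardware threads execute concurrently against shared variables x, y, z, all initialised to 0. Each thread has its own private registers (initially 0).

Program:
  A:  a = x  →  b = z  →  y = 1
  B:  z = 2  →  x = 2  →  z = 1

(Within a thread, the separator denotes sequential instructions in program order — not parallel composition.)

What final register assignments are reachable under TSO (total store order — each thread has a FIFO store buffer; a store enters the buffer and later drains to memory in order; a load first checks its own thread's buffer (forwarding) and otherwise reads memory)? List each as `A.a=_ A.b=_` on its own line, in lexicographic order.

A.a=0 A.b=0
A.a=0 A.b=1
A.a=0 A.b=2
A.a=2 A.b=1
A.a=2 A.b=2

outcome vector order: (A.a,A.b)
|TSO outcomes| = 5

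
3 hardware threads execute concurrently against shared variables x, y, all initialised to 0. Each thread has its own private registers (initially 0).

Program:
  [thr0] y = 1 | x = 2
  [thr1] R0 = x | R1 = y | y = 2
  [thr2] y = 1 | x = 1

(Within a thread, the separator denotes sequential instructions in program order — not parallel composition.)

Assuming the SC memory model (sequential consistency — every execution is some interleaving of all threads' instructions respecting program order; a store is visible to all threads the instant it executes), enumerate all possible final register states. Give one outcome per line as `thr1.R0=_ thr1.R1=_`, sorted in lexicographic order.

thr1.R0=0 thr1.R1=0
thr1.R0=0 thr1.R1=1
thr1.R0=1 thr1.R1=1
thr1.R0=2 thr1.R1=1

outcome vector order: (thr1.R0,thr1.R1)
|SC outcomes| = 4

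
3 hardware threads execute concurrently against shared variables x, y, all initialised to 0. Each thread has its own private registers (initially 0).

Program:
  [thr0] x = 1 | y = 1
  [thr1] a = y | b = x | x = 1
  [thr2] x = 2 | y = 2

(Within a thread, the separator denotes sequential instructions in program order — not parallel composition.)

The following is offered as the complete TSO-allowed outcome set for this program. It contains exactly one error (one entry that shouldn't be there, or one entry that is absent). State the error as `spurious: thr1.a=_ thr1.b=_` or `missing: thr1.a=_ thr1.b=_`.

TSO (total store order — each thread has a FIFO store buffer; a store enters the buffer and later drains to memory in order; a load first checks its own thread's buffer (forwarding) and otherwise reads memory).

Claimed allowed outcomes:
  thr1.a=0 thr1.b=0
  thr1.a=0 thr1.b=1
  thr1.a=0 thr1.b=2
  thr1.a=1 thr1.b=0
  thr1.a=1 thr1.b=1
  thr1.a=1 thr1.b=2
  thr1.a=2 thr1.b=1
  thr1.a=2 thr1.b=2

outcome vector order: (thr1.a,thr1.b)
[TSO] allowed = {0/0 0/1 0/2 1/1 1/2 2/1 2/2}
claimed∖TSO = {1/0}

spurious: thr1.a=1 thr1.b=0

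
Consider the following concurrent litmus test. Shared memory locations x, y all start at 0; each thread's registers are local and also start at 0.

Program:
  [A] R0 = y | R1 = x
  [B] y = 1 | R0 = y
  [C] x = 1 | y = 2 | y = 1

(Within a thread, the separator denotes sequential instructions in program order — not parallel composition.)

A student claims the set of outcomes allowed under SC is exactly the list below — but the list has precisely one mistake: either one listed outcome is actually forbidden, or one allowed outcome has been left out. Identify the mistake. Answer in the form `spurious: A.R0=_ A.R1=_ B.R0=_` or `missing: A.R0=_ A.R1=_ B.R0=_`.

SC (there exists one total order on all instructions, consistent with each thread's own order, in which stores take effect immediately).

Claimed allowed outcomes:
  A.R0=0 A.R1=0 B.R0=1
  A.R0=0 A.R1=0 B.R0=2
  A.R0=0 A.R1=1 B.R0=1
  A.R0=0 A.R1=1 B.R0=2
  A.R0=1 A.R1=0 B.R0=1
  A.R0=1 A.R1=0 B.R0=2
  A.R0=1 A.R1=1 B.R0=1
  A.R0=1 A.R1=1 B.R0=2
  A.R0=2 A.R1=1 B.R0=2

outcome vector order: (A.R0,A.R1,B.R0)
[SC] allowed = {001, 002, 011, 012, 101, 102, 111, 112, 211, 212}
SC∖claimed = {211}

missing: A.R0=2 A.R1=1 B.R0=1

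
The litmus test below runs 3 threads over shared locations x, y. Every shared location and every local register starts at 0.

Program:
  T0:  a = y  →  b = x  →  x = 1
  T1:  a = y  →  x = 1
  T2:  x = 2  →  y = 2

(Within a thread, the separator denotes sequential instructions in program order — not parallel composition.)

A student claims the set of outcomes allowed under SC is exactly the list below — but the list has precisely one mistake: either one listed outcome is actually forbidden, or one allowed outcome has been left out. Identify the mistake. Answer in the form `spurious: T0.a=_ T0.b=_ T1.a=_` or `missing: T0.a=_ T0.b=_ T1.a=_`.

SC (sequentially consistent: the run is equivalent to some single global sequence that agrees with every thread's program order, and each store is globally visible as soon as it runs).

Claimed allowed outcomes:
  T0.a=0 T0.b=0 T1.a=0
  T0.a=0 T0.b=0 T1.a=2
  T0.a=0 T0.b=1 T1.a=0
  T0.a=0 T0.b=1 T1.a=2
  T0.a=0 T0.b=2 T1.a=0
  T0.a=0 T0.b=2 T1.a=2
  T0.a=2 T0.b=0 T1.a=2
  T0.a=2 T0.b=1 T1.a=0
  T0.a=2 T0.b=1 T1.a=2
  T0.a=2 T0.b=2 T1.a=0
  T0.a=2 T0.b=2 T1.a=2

spurious: T0.a=2 T0.b=0 T1.a=2

outcome vector order: (T0.a,T0.b,T1.a)
SC: 10 outcomes — {<0 0 0> <0 0 2> <0 1 0> <0 1 2> <0 2 0> <0 2 2> <2 1 0> <2 1 2> <2 2 0> <2 2 2>}
claimed∖SC = {<2 0 2>}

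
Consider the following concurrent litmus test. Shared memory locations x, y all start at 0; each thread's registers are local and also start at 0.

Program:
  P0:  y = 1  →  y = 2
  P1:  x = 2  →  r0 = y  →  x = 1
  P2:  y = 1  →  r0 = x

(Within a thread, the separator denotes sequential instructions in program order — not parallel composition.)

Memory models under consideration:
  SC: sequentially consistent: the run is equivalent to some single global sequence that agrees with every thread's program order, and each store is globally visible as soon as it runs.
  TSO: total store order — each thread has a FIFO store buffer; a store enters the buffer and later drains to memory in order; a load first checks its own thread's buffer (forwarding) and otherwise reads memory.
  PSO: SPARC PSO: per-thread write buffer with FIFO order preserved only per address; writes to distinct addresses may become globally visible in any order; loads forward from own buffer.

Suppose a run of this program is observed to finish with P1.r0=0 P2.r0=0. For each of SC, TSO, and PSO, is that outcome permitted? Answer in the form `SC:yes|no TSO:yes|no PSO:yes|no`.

outcome vector order: (P1.r0,P2.r0)
SC (8): <0 1>; <0 2>; <1 0>; <1 1>; <1 2>; <2 0>; <2 1>; <2 2>
TSO (9): <0 0>; <0 1>; <0 2>; <1 0>; <1 1>; <1 2>; <2 0>; <2 1>; <2 2>
PSO (9): <0 0>; <0 1>; <0 2>; <1 0>; <1 1>; <1 2>; <2 0>; <2 1>; <2 2>
target <0 0> ∈ {TSO,PSO}

SC:no TSO:yes PSO:yes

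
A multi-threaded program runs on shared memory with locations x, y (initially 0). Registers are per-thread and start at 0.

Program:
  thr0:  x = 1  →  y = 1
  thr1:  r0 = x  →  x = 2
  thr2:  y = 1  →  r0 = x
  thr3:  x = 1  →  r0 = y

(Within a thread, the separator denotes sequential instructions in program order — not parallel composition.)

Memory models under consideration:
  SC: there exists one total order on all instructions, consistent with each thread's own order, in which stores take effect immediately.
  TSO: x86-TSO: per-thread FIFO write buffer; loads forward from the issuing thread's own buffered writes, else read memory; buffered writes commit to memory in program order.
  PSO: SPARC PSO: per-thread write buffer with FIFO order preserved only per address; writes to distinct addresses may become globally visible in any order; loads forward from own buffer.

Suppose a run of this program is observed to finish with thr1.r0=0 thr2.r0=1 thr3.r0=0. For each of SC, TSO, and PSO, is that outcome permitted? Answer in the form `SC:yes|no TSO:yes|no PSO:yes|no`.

SC:yes TSO:yes PSO:yes

outcome vector order: (thr1.r0,thr2.r0,thr3.r0)
[SC] allowed = {001; 010; 011; 020; 021; 101; 110; 111; 120; 121}
[TSO] allowed = {000; 001; 010; 011; 020; 021; 100; 101; 110; 111; 120; 121}
[PSO] allowed = {000; 001; 010; 011; 020; 021; 100; 101; 110; 111; 120; 121}
target 010 ∈ {SC,TSO,PSO}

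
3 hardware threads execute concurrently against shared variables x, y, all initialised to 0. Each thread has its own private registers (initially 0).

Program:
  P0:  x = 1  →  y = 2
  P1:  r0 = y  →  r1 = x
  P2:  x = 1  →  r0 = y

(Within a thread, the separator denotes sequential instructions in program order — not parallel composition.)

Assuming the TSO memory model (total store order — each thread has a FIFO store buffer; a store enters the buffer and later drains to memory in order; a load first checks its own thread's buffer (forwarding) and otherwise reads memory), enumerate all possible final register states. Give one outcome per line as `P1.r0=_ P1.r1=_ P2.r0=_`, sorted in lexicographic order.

P1.r0=0 P1.r1=0 P2.r0=0
P1.r0=0 P1.r1=0 P2.r0=2
P1.r0=0 P1.r1=1 P2.r0=0
P1.r0=0 P1.r1=1 P2.r0=2
P1.r0=2 P1.r1=1 P2.r0=0
P1.r0=2 P1.r1=1 P2.r0=2

outcome vector order: (P1.r0,P1.r1,P2.r0)
|TSO outcomes| = 6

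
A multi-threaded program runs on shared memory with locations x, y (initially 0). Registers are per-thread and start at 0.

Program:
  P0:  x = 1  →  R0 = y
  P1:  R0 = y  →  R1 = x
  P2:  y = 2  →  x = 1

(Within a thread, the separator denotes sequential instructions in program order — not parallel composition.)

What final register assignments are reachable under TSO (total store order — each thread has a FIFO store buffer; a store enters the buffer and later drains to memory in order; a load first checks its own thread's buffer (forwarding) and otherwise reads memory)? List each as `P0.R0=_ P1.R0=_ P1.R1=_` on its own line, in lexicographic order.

outcome vector order: (P0.R0,P1.R0,P1.R1)
|TSO outcomes| = 8

P0.R0=0 P1.R0=0 P1.R1=0
P0.R0=0 P1.R0=0 P1.R1=1
P0.R0=0 P1.R0=2 P1.R1=0
P0.R0=0 P1.R0=2 P1.R1=1
P0.R0=2 P1.R0=0 P1.R1=0
P0.R0=2 P1.R0=0 P1.R1=1
P0.R0=2 P1.R0=2 P1.R1=0
P0.R0=2 P1.R0=2 P1.R1=1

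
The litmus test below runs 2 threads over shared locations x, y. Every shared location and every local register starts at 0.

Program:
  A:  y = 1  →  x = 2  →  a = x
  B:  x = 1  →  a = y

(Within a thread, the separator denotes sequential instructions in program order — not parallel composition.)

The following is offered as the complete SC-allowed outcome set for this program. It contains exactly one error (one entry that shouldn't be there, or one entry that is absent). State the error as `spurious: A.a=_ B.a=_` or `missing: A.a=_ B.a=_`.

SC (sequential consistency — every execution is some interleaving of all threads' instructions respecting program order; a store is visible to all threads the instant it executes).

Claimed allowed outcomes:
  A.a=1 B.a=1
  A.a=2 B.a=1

outcome vector order: (A.a,B.a)
SC (3): 1/1; 2/0; 2/1
SC∖claimed = {2/0}

missing: A.a=2 B.a=0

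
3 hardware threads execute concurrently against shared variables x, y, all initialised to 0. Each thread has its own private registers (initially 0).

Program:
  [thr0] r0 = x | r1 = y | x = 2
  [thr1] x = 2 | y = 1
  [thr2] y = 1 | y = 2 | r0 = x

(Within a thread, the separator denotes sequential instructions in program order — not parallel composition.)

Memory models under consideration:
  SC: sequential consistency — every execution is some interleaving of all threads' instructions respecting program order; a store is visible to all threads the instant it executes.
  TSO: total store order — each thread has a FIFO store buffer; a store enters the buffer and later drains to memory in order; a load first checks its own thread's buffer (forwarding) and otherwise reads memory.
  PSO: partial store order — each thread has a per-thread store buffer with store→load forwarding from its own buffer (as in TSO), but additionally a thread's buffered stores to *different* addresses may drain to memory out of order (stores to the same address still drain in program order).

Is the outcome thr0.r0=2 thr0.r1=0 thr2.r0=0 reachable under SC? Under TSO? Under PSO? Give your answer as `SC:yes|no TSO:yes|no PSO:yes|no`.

outcome vector order: (thr0.r0,thr0.r1,thr2.r0)
SC (11): (0,0,0) (0,0,2) (0,1,0) (0,1,2) (0,2,0) (0,2,2) (2,0,2) (2,1,0) (2,1,2) (2,2,0) (2,2,2)
TSO (12): (0,0,0) (0,0,2) (0,1,0) (0,1,2) (0,2,0) (0,2,2) (2,0,0) (2,0,2) (2,1,0) (2,1,2) (2,2,0) (2,2,2)
PSO (12): (0,0,0) (0,0,2) (0,1,0) (0,1,2) (0,2,0) (0,2,2) (2,0,0) (2,0,2) (2,1,0) (2,1,2) (2,2,0) (2,2,2)
target (2,0,0) ∈ {TSO,PSO}

SC:no TSO:yes PSO:yes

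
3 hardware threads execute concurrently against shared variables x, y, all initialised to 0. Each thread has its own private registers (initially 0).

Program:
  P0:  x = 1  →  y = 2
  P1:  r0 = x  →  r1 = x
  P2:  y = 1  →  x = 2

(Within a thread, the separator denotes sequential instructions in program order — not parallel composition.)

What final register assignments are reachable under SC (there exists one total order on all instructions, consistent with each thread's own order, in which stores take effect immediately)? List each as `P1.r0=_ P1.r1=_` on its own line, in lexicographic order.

outcome vector order: (P1.r0,P1.r1)
|SC outcomes| = 7

P1.r0=0 P1.r1=0
P1.r0=0 P1.r1=1
P1.r0=0 P1.r1=2
P1.r0=1 P1.r1=1
P1.r0=1 P1.r1=2
P1.r0=2 P1.r1=1
P1.r0=2 P1.r1=2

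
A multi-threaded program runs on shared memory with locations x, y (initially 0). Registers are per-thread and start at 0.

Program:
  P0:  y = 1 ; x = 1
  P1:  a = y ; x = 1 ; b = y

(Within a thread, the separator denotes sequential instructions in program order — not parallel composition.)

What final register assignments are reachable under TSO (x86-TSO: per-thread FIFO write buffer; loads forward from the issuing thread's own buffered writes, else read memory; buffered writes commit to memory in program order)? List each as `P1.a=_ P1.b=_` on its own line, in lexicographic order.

outcome vector order: (P1.a,P1.b)
|TSO outcomes| = 3

P1.a=0 P1.b=0
P1.a=0 P1.b=1
P1.a=1 P1.b=1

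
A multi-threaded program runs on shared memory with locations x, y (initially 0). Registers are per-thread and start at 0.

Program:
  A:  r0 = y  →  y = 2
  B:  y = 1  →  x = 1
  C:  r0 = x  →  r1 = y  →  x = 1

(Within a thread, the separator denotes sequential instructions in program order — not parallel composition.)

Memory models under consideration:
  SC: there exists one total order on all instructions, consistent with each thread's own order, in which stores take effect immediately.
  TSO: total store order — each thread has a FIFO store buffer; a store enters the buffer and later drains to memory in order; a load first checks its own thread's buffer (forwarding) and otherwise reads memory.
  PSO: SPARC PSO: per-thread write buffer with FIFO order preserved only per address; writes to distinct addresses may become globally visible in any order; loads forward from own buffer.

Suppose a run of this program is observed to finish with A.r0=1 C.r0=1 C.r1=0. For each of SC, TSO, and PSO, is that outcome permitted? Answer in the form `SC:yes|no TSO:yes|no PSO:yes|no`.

outcome vector order: (A.r0,C.r0,C.r1)
under SC → <0 0 0> <0 0 1> <0 0 2> <0 1 1> <0 1 2> <1 0 0> <1 0 1> <1 0 2> <1 1 1> <1 1 2>
under TSO → <0 0 0> <0 0 1> <0 0 2> <0 1 1> <0 1 2> <1 0 0> <1 0 1> <1 0 2> <1 1 1> <1 1 2>
under PSO → <0 0 0> <0 0 1> <0 0 2> <0 1 0> <0 1 1> <0 1 2> <1 0 0> <1 0 1> <1 0 2> <1 1 0> <1 1 1> <1 1 2>
target <1 1 0> ∈ {PSO}

SC:no TSO:no PSO:yes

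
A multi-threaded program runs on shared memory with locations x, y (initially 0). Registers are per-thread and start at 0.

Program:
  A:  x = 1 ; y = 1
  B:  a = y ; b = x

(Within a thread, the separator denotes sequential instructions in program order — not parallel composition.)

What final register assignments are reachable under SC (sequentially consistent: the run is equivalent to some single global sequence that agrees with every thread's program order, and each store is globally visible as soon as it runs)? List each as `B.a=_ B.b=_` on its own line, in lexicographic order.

B.a=0 B.b=0
B.a=0 B.b=1
B.a=1 B.b=1

outcome vector order: (B.a,B.b)
|SC outcomes| = 3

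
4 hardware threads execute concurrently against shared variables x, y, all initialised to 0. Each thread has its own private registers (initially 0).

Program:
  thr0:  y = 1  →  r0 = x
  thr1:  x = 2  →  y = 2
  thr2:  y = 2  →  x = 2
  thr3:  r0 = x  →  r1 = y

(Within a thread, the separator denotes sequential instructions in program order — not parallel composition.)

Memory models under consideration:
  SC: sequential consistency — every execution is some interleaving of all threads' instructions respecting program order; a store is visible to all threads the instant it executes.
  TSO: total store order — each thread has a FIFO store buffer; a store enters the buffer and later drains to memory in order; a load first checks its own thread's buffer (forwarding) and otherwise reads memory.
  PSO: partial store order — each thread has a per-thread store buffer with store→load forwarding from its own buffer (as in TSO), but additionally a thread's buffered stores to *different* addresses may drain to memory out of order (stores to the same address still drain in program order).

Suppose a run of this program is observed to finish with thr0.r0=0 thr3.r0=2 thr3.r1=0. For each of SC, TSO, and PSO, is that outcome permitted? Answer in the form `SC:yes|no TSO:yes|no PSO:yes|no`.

outcome vector order: (thr0.r0,thr3.r0,thr3.r1)
[SC] allowed = {<0 0 0> <0 0 1> <0 0 2> <0 2 1> <0 2 2> <2 0 0> <2 0 1> <2 0 2> <2 2 0> <2 2 1> <2 2 2>}
[TSO] allowed = {<0 0 0> <0 0 1> <0 0 2> <0 2 0> <0 2 1> <0 2 2> <2 0 0> <2 0 1> <2 0 2> <2 2 0> <2 2 1> <2 2 2>}
[PSO] allowed = {<0 0 0> <0 0 1> <0 0 2> <0 2 0> <0 2 1> <0 2 2> <2 0 0> <2 0 1> <2 0 2> <2 2 0> <2 2 1> <2 2 2>}
target <0 2 0> ∈ {TSO,PSO}

SC:no TSO:yes PSO:yes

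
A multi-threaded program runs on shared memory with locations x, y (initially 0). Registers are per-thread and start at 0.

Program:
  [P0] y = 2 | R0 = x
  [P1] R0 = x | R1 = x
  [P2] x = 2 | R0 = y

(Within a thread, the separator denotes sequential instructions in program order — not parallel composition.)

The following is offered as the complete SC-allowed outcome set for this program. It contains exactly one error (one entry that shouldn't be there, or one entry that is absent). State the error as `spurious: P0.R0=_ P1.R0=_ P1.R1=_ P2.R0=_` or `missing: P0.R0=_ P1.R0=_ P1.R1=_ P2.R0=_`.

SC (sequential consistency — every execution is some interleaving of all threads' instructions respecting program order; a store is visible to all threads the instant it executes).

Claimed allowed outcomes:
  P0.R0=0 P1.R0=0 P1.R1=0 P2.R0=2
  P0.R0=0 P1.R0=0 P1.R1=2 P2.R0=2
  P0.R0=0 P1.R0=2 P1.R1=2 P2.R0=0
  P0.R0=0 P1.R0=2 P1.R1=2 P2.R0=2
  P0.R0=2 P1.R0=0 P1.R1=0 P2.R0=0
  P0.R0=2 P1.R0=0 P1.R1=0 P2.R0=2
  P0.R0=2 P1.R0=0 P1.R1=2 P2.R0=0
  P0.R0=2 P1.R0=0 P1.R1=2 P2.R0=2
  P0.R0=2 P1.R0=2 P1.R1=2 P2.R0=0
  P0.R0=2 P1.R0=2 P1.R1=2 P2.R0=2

spurious: P0.R0=0 P1.R0=2 P1.R1=2 P2.R0=0

outcome vector order: (P0.R0,P1.R0,P1.R1,P2.R0)
[SC] allowed = {<0 0 0 2> <0 0 2 2> <0 2 2 2> <2 0 0 0> <2 0 0 2> <2 0 2 0> <2 0 2 2> <2 2 2 0> <2 2 2 2>}
claimed∖SC = {<0 2 2 0>}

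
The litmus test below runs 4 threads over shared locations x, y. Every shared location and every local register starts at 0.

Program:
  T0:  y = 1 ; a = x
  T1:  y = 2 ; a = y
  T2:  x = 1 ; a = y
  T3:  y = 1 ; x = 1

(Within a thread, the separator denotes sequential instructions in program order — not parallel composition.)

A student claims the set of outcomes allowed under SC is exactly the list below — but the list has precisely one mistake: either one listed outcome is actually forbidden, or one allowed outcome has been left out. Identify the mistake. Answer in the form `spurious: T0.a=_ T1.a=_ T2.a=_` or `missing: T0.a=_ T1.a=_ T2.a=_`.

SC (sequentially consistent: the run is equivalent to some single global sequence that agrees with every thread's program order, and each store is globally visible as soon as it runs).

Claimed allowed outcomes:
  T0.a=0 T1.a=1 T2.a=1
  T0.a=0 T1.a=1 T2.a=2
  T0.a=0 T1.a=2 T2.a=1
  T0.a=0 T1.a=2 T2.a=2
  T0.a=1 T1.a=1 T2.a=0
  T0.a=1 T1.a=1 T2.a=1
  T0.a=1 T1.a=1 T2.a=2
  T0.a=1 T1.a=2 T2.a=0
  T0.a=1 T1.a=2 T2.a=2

missing: T0.a=1 T1.a=2 T2.a=1

outcome vector order: (T0.a,T1.a,T2.a)
SC: 10 outcomes — {011; 012; 021; 022; 110; 111; 112; 120; 121; 122}
SC∖claimed = {121}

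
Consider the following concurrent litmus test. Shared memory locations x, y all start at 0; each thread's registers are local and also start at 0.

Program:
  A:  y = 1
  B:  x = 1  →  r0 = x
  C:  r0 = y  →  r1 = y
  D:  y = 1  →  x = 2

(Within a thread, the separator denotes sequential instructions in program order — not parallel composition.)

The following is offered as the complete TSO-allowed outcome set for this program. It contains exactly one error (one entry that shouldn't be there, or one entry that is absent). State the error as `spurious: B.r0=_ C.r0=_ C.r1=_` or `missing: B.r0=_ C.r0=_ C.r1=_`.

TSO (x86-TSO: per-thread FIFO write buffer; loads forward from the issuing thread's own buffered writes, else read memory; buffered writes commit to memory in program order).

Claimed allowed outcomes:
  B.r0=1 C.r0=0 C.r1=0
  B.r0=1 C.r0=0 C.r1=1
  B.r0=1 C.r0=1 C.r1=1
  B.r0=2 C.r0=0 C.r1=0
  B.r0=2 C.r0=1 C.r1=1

missing: B.r0=2 C.r0=0 C.r1=1

outcome vector order: (B.r0,C.r0,C.r1)
under TSO → 1/0/0, 1/0/1, 1/1/1, 2/0/0, 2/0/1, 2/1/1
TSO∖claimed = {2/0/1}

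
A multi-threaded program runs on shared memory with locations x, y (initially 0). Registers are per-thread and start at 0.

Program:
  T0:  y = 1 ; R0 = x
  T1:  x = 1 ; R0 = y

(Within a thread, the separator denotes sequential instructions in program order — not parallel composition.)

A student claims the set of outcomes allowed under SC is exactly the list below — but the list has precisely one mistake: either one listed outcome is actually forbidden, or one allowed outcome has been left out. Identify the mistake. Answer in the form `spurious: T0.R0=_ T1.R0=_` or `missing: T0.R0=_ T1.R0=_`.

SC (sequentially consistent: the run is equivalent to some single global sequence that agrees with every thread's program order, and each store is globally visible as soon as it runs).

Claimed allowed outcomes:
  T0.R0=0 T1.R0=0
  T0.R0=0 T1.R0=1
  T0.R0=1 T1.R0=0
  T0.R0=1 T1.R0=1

outcome vector order: (T0.R0,T1.R0)
SC: 3 outcomes — {(0,1) (1,0) (1,1)}
claimed∖SC = {(0,0)}

spurious: T0.R0=0 T1.R0=0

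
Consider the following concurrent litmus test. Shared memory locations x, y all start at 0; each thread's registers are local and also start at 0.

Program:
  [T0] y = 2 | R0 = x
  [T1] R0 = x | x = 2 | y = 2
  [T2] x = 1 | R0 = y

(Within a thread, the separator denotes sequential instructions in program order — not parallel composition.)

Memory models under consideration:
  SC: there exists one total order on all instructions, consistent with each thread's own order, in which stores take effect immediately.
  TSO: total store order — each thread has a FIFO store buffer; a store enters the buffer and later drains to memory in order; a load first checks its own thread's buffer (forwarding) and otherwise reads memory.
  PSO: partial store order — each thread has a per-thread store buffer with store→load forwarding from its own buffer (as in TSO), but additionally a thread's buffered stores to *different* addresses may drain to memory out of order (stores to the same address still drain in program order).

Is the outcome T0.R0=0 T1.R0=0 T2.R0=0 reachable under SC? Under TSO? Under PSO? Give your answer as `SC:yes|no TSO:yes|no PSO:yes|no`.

outcome vector order: (T0.R0,T1.R0,T2.R0)
under SC → 002; 012; 100; 102; 110; 112; 200; 202; 210; 212
under TSO → 000; 002; 010; 012; 100; 102; 110; 112; 200; 202; 210; 212
under PSO → 000; 002; 010; 012; 100; 102; 110; 112; 200; 202; 210; 212
target 000 ∈ {TSO,PSO}

SC:no TSO:yes PSO:yes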